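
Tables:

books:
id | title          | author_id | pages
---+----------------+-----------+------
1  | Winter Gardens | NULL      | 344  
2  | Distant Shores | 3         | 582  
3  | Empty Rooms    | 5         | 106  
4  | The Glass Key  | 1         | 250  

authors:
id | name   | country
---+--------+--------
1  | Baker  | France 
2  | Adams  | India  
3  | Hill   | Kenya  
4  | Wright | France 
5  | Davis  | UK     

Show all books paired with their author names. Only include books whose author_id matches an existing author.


INNER JOIN keeps only books rows whose author_id matches an id in authors. Walk through each book:
  - book 1 (Winter Gardens): author_id=NULL, no match -> dropped
  - book 2 (Distant Shores): author_id=3 -> matches Hill
  - book 3 (Empty Rooms): author_id=5 -> matches Davis
  - book 4 (The Glass Key): author_id=1 -> matches Baker
So 1 of 4 rows is dropped.

SQL:
SELECT a.title, b.name AS author
FROM books a
INNER JOIN authors b ON a.author_id = b.id

Result:
title          | author
---------------+-------
Distant Shores | Hill  
Empty Rooms    | Davis 
The Glass Key  | Baker 


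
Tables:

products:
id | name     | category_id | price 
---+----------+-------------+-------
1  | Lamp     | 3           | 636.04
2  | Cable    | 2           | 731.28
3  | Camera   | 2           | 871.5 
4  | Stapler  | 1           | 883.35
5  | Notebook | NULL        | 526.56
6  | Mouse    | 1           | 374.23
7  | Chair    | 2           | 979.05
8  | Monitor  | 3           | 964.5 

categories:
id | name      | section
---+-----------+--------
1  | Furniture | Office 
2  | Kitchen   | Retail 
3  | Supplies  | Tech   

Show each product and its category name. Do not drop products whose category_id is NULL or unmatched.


LEFT JOIN keeps every row from products (the left table); where category_id has no match in categories, the category columns become NULL. Walk through each product:
  - product 1 (Lamp): category_id=3 -> matches Supplies
  - product 2 (Cable): category_id=2 -> matches Kitchen
  - product 3 (Camera): category_id=2 -> matches Kitchen
  - product 4 (Stapler): category_id=1 -> matches Furniture
  - product 5 (Notebook): category_id=NULL, no match -> kept with NULL
  - product 6 (Mouse): category_id=1 -> matches Furniture
  - product 7 (Chair): category_id=2 -> matches Kitchen
  - product 8 (Monitor): category_id=3 -> matches Supplies
All 8 rows appear; 1 has NULL category.

SQL:
SELECT a.name, b.name AS category
FROM products a
LEFT JOIN categories b ON a.category_id = b.id

Result:
name     | category 
---------+----------
Lamp     | Supplies 
Cable    | Kitchen  
Camera   | Kitchen  
Stapler  | Furniture
Notebook | NULL     
Mouse    | Furniture
Chair    | Kitchen  
Monitor  | Supplies 


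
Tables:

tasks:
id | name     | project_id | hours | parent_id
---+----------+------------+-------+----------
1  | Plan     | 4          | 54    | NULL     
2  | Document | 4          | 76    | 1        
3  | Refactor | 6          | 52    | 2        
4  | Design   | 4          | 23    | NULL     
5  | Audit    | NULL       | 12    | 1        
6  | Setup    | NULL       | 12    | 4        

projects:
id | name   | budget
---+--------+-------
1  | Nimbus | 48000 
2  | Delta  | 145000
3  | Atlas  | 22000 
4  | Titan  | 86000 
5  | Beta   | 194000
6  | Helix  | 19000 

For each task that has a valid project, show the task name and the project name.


INNER JOIN keeps only tasks rows whose project_id matches an id in projects. Walk through each task:
  - task 1 (Plan): project_id=4 -> matches Titan
  - task 2 (Document): project_id=4 -> matches Titan
  - task 3 (Refactor): project_id=6 -> matches Helix
  - task 4 (Design): project_id=4 -> matches Titan
  - task 5 (Audit): project_id=NULL, no match -> dropped
  - task 6 (Setup): project_id=NULL, no match -> dropped
So 2 of 6 rows are dropped.

SQL:
SELECT a.name, b.name AS project
FROM tasks a
INNER JOIN projects b ON a.project_id = b.id

Result:
name     | project
---------+--------
Plan     | Titan  
Document | Titan  
Refactor | Helix  
Design   | Titan  


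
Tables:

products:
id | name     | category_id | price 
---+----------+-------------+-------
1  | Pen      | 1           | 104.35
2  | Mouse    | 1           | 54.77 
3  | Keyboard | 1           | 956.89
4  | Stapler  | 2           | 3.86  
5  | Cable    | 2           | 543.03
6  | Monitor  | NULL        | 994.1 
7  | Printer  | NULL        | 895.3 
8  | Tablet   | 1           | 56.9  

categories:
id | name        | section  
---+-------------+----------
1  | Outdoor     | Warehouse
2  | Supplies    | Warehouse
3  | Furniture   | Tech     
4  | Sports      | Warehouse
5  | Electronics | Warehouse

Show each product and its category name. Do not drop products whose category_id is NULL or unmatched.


LEFT JOIN keeps every row from products (the left table); where category_id has no match in categories, the category columns become NULL. Walk through each product:
  - product 1 (Pen): category_id=1 -> matches Outdoor
  - product 2 (Mouse): category_id=1 -> matches Outdoor
  - product 3 (Keyboard): category_id=1 -> matches Outdoor
  - product 4 (Stapler): category_id=2 -> matches Supplies
  - product 5 (Cable): category_id=2 -> matches Supplies
  - product 6 (Monitor): category_id=NULL, no match -> kept with NULL
  - product 7 (Printer): category_id=NULL, no match -> kept with NULL
  - product 8 (Tablet): category_id=1 -> matches Outdoor
All 8 rows appear; 2 have NULL category.

SQL:
SELECT a.name, b.name AS category
FROM products a
LEFT JOIN categories b ON a.category_id = b.id

Result:
name     | category
---------+---------
Pen      | Outdoor 
Mouse    | Outdoor 
Keyboard | Outdoor 
Stapler  | Supplies
Cable    | Supplies
Monitor  | NULL    
Printer  | NULL    
Tablet   | Outdoor 


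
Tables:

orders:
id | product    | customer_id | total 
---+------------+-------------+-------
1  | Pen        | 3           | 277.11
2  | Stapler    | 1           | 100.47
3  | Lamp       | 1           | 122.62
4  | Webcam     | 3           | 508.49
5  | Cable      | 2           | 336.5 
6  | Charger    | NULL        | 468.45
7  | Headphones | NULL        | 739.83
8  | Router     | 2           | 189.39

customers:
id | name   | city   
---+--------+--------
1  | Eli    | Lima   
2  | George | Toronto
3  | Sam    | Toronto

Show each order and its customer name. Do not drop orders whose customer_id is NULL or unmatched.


LEFT JOIN keeps every row from orders (the left table); where customer_id has no match in customers, the customer columns become NULL. Walk through each order:
  - order 1 (Pen): customer_id=3 -> matches Sam
  - order 2 (Stapler): customer_id=1 -> matches Eli
  - order 3 (Lamp): customer_id=1 -> matches Eli
  - order 4 (Webcam): customer_id=3 -> matches Sam
  - order 5 (Cable): customer_id=2 -> matches George
  - order 6 (Charger): customer_id=NULL, no match -> kept with NULL
  - order 7 (Headphones): customer_id=NULL, no match -> kept with NULL
  - order 8 (Router): customer_id=2 -> matches George
All 8 rows appear; 2 have NULL customer.

SQL:
SELECT a.product, b.name AS customer
FROM orders a
LEFT JOIN customers b ON a.customer_id = b.id

Result:
product    | customer
-----------+---------
Pen        | Sam     
Stapler    | Eli     
Lamp       | Eli     
Webcam     | Sam     
Cable      | George  
Charger    | NULL    
Headphones | NULL    
Router     | George  


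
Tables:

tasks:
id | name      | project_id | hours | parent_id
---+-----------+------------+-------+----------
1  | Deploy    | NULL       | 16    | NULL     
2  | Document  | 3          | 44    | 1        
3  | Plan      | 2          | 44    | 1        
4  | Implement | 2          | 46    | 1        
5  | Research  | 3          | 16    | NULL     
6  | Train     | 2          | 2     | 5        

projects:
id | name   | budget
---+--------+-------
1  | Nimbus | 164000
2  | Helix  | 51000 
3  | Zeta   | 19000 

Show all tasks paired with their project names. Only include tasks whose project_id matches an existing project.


INNER JOIN keeps only tasks rows whose project_id matches an id in projects. Walk through each task:
  - task 1 (Deploy): project_id=NULL, no match -> dropped
  - task 2 (Document): project_id=3 -> matches Zeta
  - task 3 (Plan): project_id=2 -> matches Helix
  - task 4 (Implement): project_id=2 -> matches Helix
  - task 5 (Research): project_id=3 -> matches Zeta
  - task 6 (Train): project_id=2 -> matches Helix
So 1 of 6 rows is dropped.

SQL:
SELECT a.name, b.name AS project
FROM tasks a
INNER JOIN projects b ON a.project_id = b.id

Result:
name      | project
----------+--------
Document  | Zeta   
Plan      | Helix  
Implement | Helix  
Research  | Zeta   
Train     | Helix  


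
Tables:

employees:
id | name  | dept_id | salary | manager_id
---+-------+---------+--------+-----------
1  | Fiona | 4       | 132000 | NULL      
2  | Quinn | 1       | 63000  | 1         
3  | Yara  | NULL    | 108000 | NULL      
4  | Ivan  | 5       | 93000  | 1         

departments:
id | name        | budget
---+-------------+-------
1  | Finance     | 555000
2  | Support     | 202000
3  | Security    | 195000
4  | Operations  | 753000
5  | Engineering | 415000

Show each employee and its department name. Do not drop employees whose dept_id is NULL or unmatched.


LEFT JOIN keeps every row from employees (the left table); where dept_id has no match in departments, the department columns become NULL. Walk through each employee:
  - employee 1 (Fiona): dept_id=4 -> matches Operations
  - employee 2 (Quinn): dept_id=1 -> matches Finance
  - employee 3 (Yara): dept_id=NULL, no match -> kept with NULL
  - employee 4 (Ivan): dept_id=5 -> matches Engineering
All 4 rows appear; 1 has NULL department.

SQL:
SELECT a.name, b.name AS department
FROM employees a
LEFT JOIN departments b ON a.dept_id = b.id

Result:
name  | department 
------+------------
Fiona | Operations 
Quinn | Finance    
Yara  | NULL       
Ivan  | Engineering


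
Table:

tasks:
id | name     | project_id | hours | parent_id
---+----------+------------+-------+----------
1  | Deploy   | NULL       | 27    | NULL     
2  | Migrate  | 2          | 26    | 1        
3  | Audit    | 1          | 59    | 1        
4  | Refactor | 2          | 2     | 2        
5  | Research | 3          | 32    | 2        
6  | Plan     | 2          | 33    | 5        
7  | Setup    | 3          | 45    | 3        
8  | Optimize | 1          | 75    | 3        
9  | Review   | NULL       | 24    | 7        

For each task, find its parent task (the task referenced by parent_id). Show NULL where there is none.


This is a self-join: tasks is joined to a second copy of itself, matching each row's parent_id to another row's id. Use LEFT JOIN so rows with parent_id=NULL are kept.
  - task 1 (Deploy): parent_id=NULL -> NULL
  - task 2 (Migrate): parent_id=1 -> Deploy
  - task 3 (Audit): parent_id=1 -> Deploy
  - task 4 (Refactor): parent_id=2 -> Migrate
  - task 5 (Research): parent_id=2 -> Migrate
  - task 6 (Plan): parent_id=5 -> Research
  - task 7 (Setup): parent_id=3 -> Audit
  - task 8 (Optimize): parent_id=3 -> Audit
  - task 9 (Review): parent_id=7 -> Setup

SQL:
SELECT a.name AS item, b.name AS parent
FROM tasks a
LEFT JOIN tasks b ON a.parent_id = b.id

Result:
item     | parent  
---------+---------
Deploy   | NULL    
Migrate  | Deploy  
Audit    | Deploy  
Refactor | Migrate 
Research | Migrate 
Plan     | Research
Setup    | Audit   
Optimize | Audit   
Review   | Setup   


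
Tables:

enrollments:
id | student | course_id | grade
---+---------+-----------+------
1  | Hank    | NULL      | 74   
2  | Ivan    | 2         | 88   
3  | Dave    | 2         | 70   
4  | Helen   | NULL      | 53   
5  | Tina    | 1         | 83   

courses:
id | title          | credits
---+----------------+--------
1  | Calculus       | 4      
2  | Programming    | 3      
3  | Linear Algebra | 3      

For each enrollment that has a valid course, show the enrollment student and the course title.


INNER JOIN keeps only enrollments rows whose course_id matches an id in courses. Walk through each enrollment:
  - enrollment 1 (Hank): course_id=NULL, no match -> dropped
  - enrollment 2 (Ivan): course_id=2 -> matches Programming
  - enrollment 3 (Dave): course_id=2 -> matches Programming
  - enrollment 4 (Helen): course_id=NULL, no match -> dropped
  - enrollment 5 (Tina): course_id=1 -> matches Calculus
So 2 of 5 rows are dropped.

SQL:
SELECT a.student, b.title AS course
FROM enrollments a
INNER JOIN courses b ON a.course_id = b.id

Result:
student | course     
--------+------------
Ivan    | Programming
Dave    | Programming
Tina    | Calculus   


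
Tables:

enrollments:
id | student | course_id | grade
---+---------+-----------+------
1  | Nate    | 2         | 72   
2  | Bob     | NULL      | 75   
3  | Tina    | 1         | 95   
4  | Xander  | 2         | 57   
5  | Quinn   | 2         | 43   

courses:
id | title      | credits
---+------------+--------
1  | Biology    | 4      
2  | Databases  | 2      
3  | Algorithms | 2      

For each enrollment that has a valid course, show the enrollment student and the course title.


INNER JOIN keeps only enrollments rows whose course_id matches an id in courses. Walk through each enrollment:
  - enrollment 1 (Nate): course_id=2 -> matches Databases
  - enrollment 2 (Bob): course_id=NULL, no match -> dropped
  - enrollment 3 (Tina): course_id=1 -> matches Biology
  - enrollment 4 (Xander): course_id=2 -> matches Databases
  - enrollment 5 (Quinn): course_id=2 -> matches Databases
So 1 of 5 rows is dropped.

SQL:
SELECT a.student, b.title AS course
FROM enrollments a
INNER JOIN courses b ON a.course_id = b.id

Result:
student | course   
--------+----------
Nate    | Databases
Tina    | Biology  
Xander  | Databases
Quinn   | Databases


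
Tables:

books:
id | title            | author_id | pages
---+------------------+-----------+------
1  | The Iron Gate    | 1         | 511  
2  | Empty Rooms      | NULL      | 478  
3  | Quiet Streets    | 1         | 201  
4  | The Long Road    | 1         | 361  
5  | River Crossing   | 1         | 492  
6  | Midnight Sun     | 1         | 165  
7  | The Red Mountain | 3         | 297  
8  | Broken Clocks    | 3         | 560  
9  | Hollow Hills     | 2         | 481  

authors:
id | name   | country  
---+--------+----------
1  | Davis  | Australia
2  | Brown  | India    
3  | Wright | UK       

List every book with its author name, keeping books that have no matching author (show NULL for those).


LEFT JOIN keeps every row from books (the left table); where author_id has no match in authors, the author columns become NULL. Walk through each book:
  - book 1 (The Iron Gate): author_id=1 -> matches Davis
  - book 2 (Empty Rooms): author_id=NULL, no match -> kept with NULL
  - book 3 (Quiet Streets): author_id=1 -> matches Davis
  - book 4 (The Long Road): author_id=1 -> matches Davis
  - book 5 (River Crossing): author_id=1 -> matches Davis
  - book 6 (Midnight Sun): author_id=1 -> matches Davis
  - book 7 (The Red Mountain): author_id=3 -> matches Wright
  - book 8 (Broken Clocks): author_id=3 -> matches Wright
  - book 9 (Hollow Hills): author_id=2 -> matches Brown
All 9 rows appear; 1 has NULL author.

SQL:
SELECT a.title, b.name AS author
FROM books a
LEFT JOIN authors b ON a.author_id = b.id

Result:
title            | author
-----------------+-------
The Iron Gate    | Davis 
Empty Rooms      | NULL  
Quiet Streets    | Davis 
The Long Road    | Davis 
River Crossing   | Davis 
Midnight Sun     | Davis 
The Red Mountain | Wright
Broken Clocks    | Wright
Hollow Hills     | Brown 


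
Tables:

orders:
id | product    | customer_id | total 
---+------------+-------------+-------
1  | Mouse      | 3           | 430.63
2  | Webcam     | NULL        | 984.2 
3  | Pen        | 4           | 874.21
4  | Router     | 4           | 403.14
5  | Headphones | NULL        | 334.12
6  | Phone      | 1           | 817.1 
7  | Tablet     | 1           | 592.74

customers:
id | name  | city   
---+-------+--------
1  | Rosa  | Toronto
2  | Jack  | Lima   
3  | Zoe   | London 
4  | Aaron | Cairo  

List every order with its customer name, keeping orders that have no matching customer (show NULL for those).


LEFT JOIN keeps every row from orders (the left table); where customer_id has no match in customers, the customer columns become NULL. Walk through each order:
  - order 1 (Mouse): customer_id=3 -> matches Zoe
  - order 2 (Webcam): customer_id=NULL, no match -> kept with NULL
  - order 3 (Pen): customer_id=4 -> matches Aaron
  - order 4 (Router): customer_id=4 -> matches Aaron
  - order 5 (Headphones): customer_id=NULL, no match -> kept with NULL
  - order 6 (Phone): customer_id=1 -> matches Rosa
  - order 7 (Tablet): customer_id=1 -> matches Rosa
All 7 rows appear; 2 have NULL customer.

SQL:
SELECT a.product, b.name AS customer
FROM orders a
LEFT JOIN customers b ON a.customer_id = b.id

Result:
product    | customer
-----------+---------
Mouse      | Zoe     
Webcam     | NULL    
Pen        | Aaron   
Router     | Aaron   
Headphones | NULL    
Phone      | Rosa    
Tablet     | Rosa    


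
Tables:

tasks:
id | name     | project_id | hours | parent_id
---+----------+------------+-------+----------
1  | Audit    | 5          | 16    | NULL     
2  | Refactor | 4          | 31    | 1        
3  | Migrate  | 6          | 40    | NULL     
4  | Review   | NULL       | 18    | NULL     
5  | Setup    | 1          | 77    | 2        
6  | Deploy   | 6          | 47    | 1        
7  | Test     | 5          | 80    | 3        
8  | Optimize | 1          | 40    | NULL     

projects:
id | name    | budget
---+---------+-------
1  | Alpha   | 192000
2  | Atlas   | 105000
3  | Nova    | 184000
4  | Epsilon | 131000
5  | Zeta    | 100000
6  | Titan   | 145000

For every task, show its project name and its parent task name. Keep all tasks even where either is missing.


Two LEFT JOINs from the same base table tasks: one to projects via project_id, one to tasks itself via parent_id. Both are LEFT so every task is preserved.
Match against projects:
  - task 1 (Audit): project_id=5 -> matches Zeta
  - task 2 (Refactor): project_id=4 -> matches Epsilon
  - task 3 (Migrate): project_id=6 -> matches Titan
  - task 4 (Review): project_id=NULL, no match -> kept with NULL
  - task 5 (Setup): project_id=1 -> matches Alpha
  - task 6 (Deploy): project_id=6 -> matches Titan
  - task 7 (Test): project_id=5 -> matches Zeta
  - task 8 (Optimize): project_id=1 -> matches Alpha
Match against tasks (self):
  - task 1 (Audit): parent_id=NULL -> NULL
  - task 2 (Refactor): parent_id=1 -> Audit
  - task 3 (Migrate): parent_id=NULL -> NULL
  - task 4 (Review): parent_id=NULL -> NULL
  - task 5 (Setup): parent_id=2 -> Refactor
  - task 6 (Deploy): parent_id=1 -> Audit
  - task 7 (Test): parent_id=3 -> Migrate
  - task 8 (Optimize): parent_id=NULL -> NULL

SQL:
SELECT a.name, b.name AS project, c.name AS parent
FROM tasks a
LEFT JOIN projects b ON a.project_id = b.id
LEFT JOIN tasks c ON a.parent_id = c.id

Result:
name     | project | parent  
---------+---------+---------
Audit    | Zeta    | NULL    
Refactor | Epsilon | Audit   
Migrate  | Titan   | NULL    
Review   | NULL    | NULL    
Setup    | Alpha   | Refactor
Deploy   | Titan   | Audit   
Test     | Zeta    | Migrate 
Optimize | Alpha   | NULL    


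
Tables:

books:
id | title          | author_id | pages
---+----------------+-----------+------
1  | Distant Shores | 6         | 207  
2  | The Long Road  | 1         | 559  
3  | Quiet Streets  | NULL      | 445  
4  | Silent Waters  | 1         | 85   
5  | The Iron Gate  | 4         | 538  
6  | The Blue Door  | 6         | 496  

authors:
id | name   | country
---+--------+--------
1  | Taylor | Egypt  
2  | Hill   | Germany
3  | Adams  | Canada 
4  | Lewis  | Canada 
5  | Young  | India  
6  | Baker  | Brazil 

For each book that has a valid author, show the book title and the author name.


INNER JOIN keeps only books rows whose author_id matches an id in authors. Walk through each book:
  - book 1 (Distant Shores): author_id=6 -> matches Baker
  - book 2 (The Long Road): author_id=1 -> matches Taylor
  - book 3 (Quiet Streets): author_id=NULL, no match -> dropped
  - book 4 (Silent Waters): author_id=1 -> matches Taylor
  - book 5 (The Iron Gate): author_id=4 -> matches Lewis
  - book 6 (The Blue Door): author_id=6 -> matches Baker
So 1 of 6 rows is dropped.

SQL:
SELECT a.title, b.name AS author
FROM books a
INNER JOIN authors b ON a.author_id = b.id

Result:
title          | author
---------------+-------
Distant Shores | Baker 
The Long Road  | Taylor
Silent Waters  | Taylor
The Iron Gate  | Lewis 
The Blue Door  | Baker 


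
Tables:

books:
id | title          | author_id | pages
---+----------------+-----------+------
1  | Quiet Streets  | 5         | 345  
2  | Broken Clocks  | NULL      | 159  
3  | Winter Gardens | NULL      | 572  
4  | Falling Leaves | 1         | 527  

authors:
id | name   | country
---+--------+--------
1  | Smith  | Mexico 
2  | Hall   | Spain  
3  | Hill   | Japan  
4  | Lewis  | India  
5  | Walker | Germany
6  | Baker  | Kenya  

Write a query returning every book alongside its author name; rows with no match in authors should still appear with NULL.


LEFT JOIN keeps every row from books (the left table); where author_id has no match in authors, the author columns become NULL. Walk through each book:
  - book 1 (Quiet Streets): author_id=5 -> matches Walker
  - book 2 (Broken Clocks): author_id=NULL, no match -> kept with NULL
  - book 3 (Winter Gardens): author_id=NULL, no match -> kept with NULL
  - book 4 (Falling Leaves): author_id=1 -> matches Smith
All 4 rows appear; 2 have NULL author.

SQL:
SELECT a.title, b.name AS author
FROM books a
LEFT JOIN authors b ON a.author_id = b.id

Result:
title          | author
---------------+-------
Quiet Streets  | Walker
Broken Clocks  | NULL  
Winter Gardens | NULL  
Falling Leaves | Smith 


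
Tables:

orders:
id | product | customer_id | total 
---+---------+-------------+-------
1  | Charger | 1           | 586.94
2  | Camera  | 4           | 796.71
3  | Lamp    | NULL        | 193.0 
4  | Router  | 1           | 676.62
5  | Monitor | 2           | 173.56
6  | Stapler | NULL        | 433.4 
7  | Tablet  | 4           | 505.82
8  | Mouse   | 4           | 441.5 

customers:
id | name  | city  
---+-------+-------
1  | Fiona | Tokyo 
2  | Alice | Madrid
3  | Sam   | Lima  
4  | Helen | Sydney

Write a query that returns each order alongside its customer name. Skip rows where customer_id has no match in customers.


INNER JOIN keeps only orders rows whose customer_id matches an id in customers. Walk through each order:
  - order 1 (Charger): customer_id=1 -> matches Fiona
  - order 2 (Camera): customer_id=4 -> matches Helen
  - order 3 (Lamp): customer_id=NULL, no match -> dropped
  - order 4 (Router): customer_id=1 -> matches Fiona
  - order 5 (Monitor): customer_id=2 -> matches Alice
  - order 6 (Stapler): customer_id=NULL, no match -> dropped
  - order 7 (Tablet): customer_id=4 -> matches Helen
  - order 8 (Mouse): customer_id=4 -> matches Helen
So 2 of 8 rows are dropped.

SQL:
SELECT a.product, b.name AS customer
FROM orders a
INNER JOIN customers b ON a.customer_id = b.id

Result:
product | customer
--------+---------
Charger | Fiona   
Camera  | Helen   
Router  | Fiona   
Monitor | Alice   
Tablet  | Helen   
Mouse   | Helen   


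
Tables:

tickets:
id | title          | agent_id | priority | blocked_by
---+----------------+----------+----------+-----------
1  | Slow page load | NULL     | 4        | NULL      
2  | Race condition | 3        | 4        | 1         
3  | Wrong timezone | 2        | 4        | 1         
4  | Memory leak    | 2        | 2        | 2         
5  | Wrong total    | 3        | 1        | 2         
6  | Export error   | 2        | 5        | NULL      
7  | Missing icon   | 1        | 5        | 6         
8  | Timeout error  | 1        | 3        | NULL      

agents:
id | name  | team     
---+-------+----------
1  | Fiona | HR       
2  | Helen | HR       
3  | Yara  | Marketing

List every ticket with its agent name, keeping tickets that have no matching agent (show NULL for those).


LEFT JOIN keeps every row from tickets (the left table); where agent_id has no match in agents, the agent columns become NULL. Walk through each ticket:
  - ticket 1 (Slow page load): agent_id=NULL, no match -> kept with NULL
  - ticket 2 (Race condition): agent_id=3 -> matches Yara
  - ticket 3 (Wrong timezone): agent_id=2 -> matches Helen
  - ticket 4 (Memory leak): agent_id=2 -> matches Helen
  - ticket 5 (Wrong total): agent_id=3 -> matches Yara
  - ticket 6 (Export error): agent_id=2 -> matches Helen
  - ticket 7 (Missing icon): agent_id=1 -> matches Fiona
  - ticket 8 (Timeout error): agent_id=1 -> matches Fiona
All 8 rows appear; 1 has NULL agent.

SQL:
SELECT a.title, b.name AS agent
FROM tickets a
LEFT JOIN agents b ON a.agent_id = b.id

Result:
title          | agent
---------------+------
Slow page load | NULL 
Race condition | Yara 
Wrong timezone | Helen
Memory leak    | Helen
Wrong total    | Yara 
Export error   | Helen
Missing icon   | Fiona
Timeout error  | Fiona


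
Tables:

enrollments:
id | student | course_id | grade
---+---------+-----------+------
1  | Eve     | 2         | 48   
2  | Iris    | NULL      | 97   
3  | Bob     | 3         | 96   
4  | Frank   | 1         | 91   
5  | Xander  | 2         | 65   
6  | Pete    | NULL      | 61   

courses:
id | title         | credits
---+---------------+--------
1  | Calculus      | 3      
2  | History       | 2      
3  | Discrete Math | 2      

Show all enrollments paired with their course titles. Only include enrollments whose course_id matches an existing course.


INNER JOIN keeps only enrollments rows whose course_id matches an id in courses. Walk through each enrollment:
  - enrollment 1 (Eve): course_id=2 -> matches History
  - enrollment 2 (Iris): course_id=NULL, no match -> dropped
  - enrollment 3 (Bob): course_id=3 -> matches Discrete Math
  - enrollment 4 (Frank): course_id=1 -> matches Calculus
  - enrollment 5 (Xander): course_id=2 -> matches History
  - enrollment 6 (Pete): course_id=NULL, no match -> dropped
So 2 of 6 rows are dropped.

SQL:
SELECT a.student, b.title AS course
FROM enrollments a
INNER JOIN courses b ON a.course_id = b.id

Result:
student | course       
--------+--------------
Eve     | History      
Bob     | Discrete Math
Frank   | Calculus     
Xander  | History      


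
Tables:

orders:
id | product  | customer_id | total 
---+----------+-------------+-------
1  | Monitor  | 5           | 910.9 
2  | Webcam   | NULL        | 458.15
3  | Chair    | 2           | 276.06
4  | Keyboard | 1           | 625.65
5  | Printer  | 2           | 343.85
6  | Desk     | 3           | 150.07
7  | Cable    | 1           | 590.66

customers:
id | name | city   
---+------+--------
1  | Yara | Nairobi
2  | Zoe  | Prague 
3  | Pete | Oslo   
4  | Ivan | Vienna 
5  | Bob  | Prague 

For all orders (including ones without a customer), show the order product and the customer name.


LEFT JOIN keeps every row from orders (the left table); where customer_id has no match in customers, the customer columns become NULL. Walk through each order:
  - order 1 (Monitor): customer_id=5 -> matches Bob
  - order 2 (Webcam): customer_id=NULL, no match -> kept with NULL
  - order 3 (Chair): customer_id=2 -> matches Zoe
  - order 4 (Keyboard): customer_id=1 -> matches Yara
  - order 5 (Printer): customer_id=2 -> matches Zoe
  - order 6 (Desk): customer_id=3 -> matches Pete
  - order 7 (Cable): customer_id=1 -> matches Yara
All 7 rows appear; 1 has NULL customer.

SQL:
SELECT a.product, b.name AS customer
FROM orders a
LEFT JOIN customers b ON a.customer_id = b.id

Result:
product  | customer
---------+---------
Monitor  | Bob     
Webcam   | NULL    
Chair    | Zoe     
Keyboard | Yara    
Printer  | Zoe     
Desk     | Pete    
Cable    | Yara    


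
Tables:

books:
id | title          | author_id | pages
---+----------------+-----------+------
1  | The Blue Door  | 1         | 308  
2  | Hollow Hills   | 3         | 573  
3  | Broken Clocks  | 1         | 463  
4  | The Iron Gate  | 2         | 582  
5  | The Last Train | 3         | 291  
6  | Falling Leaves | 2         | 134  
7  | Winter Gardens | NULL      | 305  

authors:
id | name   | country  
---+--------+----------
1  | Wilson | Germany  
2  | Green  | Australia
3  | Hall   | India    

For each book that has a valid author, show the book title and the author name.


INNER JOIN keeps only books rows whose author_id matches an id in authors. Walk through each book:
  - book 1 (The Blue Door): author_id=1 -> matches Wilson
  - book 2 (Hollow Hills): author_id=3 -> matches Hall
  - book 3 (Broken Clocks): author_id=1 -> matches Wilson
  - book 4 (The Iron Gate): author_id=2 -> matches Green
  - book 5 (The Last Train): author_id=3 -> matches Hall
  - book 6 (Falling Leaves): author_id=2 -> matches Green
  - book 7 (Winter Gardens): author_id=NULL, no match -> dropped
So 1 of 7 rows is dropped.

SQL:
SELECT a.title, b.name AS author
FROM books a
INNER JOIN authors b ON a.author_id = b.id

Result:
title          | author
---------------+-------
The Blue Door  | Wilson
Hollow Hills   | Hall  
Broken Clocks  | Wilson
The Iron Gate  | Green 
The Last Train | Hall  
Falling Leaves | Green 


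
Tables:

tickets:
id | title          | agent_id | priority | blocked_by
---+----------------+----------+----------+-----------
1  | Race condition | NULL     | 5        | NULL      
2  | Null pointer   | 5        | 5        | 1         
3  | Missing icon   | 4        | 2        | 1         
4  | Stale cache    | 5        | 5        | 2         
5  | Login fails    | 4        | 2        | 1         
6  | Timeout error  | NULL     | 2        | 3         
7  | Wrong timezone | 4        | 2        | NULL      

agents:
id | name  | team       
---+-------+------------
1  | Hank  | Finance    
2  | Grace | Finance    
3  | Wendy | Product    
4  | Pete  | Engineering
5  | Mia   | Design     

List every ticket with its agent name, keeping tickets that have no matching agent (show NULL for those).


LEFT JOIN keeps every row from tickets (the left table); where agent_id has no match in agents, the agent columns become NULL. Walk through each ticket:
  - ticket 1 (Race condition): agent_id=NULL, no match -> kept with NULL
  - ticket 2 (Null pointer): agent_id=5 -> matches Mia
  - ticket 3 (Missing icon): agent_id=4 -> matches Pete
  - ticket 4 (Stale cache): agent_id=5 -> matches Mia
  - ticket 5 (Login fails): agent_id=4 -> matches Pete
  - ticket 6 (Timeout error): agent_id=NULL, no match -> kept with NULL
  - ticket 7 (Wrong timezone): agent_id=4 -> matches Pete
All 7 rows appear; 2 have NULL agent.

SQL:
SELECT a.title, b.name AS agent
FROM tickets a
LEFT JOIN agents b ON a.agent_id = b.id

Result:
title          | agent
---------------+------
Race condition | NULL 
Null pointer   | Mia  
Missing icon   | Pete 
Stale cache    | Mia  
Login fails    | Pete 
Timeout error  | NULL 
Wrong timezone | Pete 


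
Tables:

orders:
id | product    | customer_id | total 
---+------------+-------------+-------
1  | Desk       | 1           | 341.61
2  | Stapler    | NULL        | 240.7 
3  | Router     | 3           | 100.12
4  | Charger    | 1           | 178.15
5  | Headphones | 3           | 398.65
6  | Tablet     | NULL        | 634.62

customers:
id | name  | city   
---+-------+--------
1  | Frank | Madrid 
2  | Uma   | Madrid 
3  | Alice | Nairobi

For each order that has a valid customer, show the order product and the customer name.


INNER JOIN keeps only orders rows whose customer_id matches an id in customers. Walk through each order:
  - order 1 (Desk): customer_id=1 -> matches Frank
  - order 2 (Stapler): customer_id=NULL, no match -> dropped
  - order 3 (Router): customer_id=3 -> matches Alice
  - order 4 (Charger): customer_id=1 -> matches Frank
  - order 5 (Headphones): customer_id=3 -> matches Alice
  - order 6 (Tablet): customer_id=NULL, no match -> dropped
So 2 of 6 rows are dropped.

SQL:
SELECT a.product, b.name AS customer
FROM orders a
INNER JOIN customers b ON a.customer_id = b.id

Result:
product    | customer
-----------+---------
Desk       | Frank   
Router     | Alice   
Charger    | Frank   
Headphones | Alice   


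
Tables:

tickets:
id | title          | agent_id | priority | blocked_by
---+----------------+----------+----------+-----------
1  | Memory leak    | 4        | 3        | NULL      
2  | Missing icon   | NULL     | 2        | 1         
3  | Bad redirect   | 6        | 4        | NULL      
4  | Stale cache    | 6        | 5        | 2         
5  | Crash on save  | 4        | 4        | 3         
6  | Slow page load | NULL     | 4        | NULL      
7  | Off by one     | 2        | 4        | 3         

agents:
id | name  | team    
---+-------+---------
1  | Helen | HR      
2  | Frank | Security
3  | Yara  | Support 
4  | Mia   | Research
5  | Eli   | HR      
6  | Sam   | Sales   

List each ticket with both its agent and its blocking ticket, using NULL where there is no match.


Two LEFT JOINs from the same base table tickets: one to agents via agent_id, one to tickets itself via blocked_by. Both are LEFT so every ticket is preserved.
Match against agents:
  - ticket 1 (Memory leak): agent_id=4 -> matches Mia
  - ticket 2 (Missing icon): agent_id=NULL, no match -> kept with NULL
  - ticket 3 (Bad redirect): agent_id=6 -> matches Sam
  - ticket 4 (Stale cache): agent_id=6 -> matches Sam
  - ticket 5 (Crash on save): agent_id=4 -> matches Mia
  - ticket 6 (Slow page load): agent_id=NULL, no match -> kept with NULL
  - ticket 7 (Off by one): agent_id=2 -> matches Frank
Match against tickets (self):
  - ticket 1 (Memory leak): blocked_by=NULL -> NULL
  - ticket 2 (Missing icon): blocked_by=1 -> Memory leak
  - ticket 3 (Bad redirect): blocked_by=NULL -> NULL
  - ticket 4 (Stale cache): blocked_by=2 -> Missing icon
  - ticket 5 (Crash on save): blocked_by=3 -> Bad redirect
  - ticket 6 (Slow page load): blocked_by=NULL -> NULL
  - ticket 7 (Off by one): blocked_by=3 -> Bad redirect

SQL:
SELECT a.title, b.name AS agent, c.title AS blocked_by
FROM tickets a
LEFT JOIN agents b ON a.agent_id = b.id
LEFT JOIN tickets c ON a.blocked_by = c.id

Result:
title          | agent | blocked_by  
---------------+-------+-------------
Memory leak    | Mia   | NULL        
Missing icon   | NULL  | Memory leak 
Bad redirect   | Sam   | NULL        
Stale cache    | Sam   | Missing icon
Crash on save  | Mia   | Bad redirect
Slow page load | NULL  | NULL        
Off by one     | Frank | Bad redirect


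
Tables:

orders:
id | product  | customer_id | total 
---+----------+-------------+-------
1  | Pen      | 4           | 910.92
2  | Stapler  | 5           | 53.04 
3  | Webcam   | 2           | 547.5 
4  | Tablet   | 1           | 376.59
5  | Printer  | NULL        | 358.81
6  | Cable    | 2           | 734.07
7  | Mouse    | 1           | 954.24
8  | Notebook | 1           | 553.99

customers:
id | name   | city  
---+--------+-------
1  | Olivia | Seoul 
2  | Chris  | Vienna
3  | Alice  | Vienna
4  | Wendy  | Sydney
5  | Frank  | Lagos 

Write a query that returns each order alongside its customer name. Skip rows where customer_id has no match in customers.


INNER JOIN keeps only orders rows whose customer_id matches an id in customers. Walk through each order:
  - order 1 (Pen): customer_id=4 -> matches Wendy
  - order 2 (Stapler): customer_id=5 -> matches Frank
  - order 3 (Webcam): customer_id=2 -> matches Chris
  - order 4 (Tablet): customer_id=1 -> matches Olivia
  - order 5 (Printer): customer_id=NULL, no match -> dropped
  - order 6 (Cable): customer_id=2 -> matches Chris
  - order 7 (Mouse): customer_id=1 -> matches Olivia
  - order 8 (Notebook): customer_id=1 -> matches Olivia
So 1 of 8 rows is dropped.

SQL:
SELECT a.product, b.name AS customer
FROM orders a
INNER JOIN customers b ON a.customer_id = b.id

Result:
product  | customer
---------+---------
Pen      | Wendy   
Stapler  | Frank   
Webcam   | Chris   
Tablet   | Olivia  
Cable    | Chris   
Mouse    | Olivia  
Notebook | Olivia  


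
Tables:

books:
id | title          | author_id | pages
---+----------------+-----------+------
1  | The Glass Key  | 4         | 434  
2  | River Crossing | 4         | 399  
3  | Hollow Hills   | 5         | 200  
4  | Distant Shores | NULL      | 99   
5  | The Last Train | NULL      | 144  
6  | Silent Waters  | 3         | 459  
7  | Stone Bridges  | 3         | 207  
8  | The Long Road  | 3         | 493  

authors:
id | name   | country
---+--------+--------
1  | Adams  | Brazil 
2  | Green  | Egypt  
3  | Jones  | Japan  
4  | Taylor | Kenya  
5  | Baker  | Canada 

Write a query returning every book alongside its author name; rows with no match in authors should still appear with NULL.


LEFT JOIN keeps every row from books (the left table); where author_id has no match in authors, the author columns become NULL. Walk through each book:
  - book 1 (The Glass Key): author_id=4 -> matches Taylor
  - book 2 (River Crossing): author_id=4 -> matches Taylor
  - book 3 (Hollow Hills): author_id=5 -> matches Baker
  - book 4 (Distant Shores): author_id=NULL, no match -> kept with NULL
  - book 5 (The Last Train): author_id=NULL, no match -> kept with NULL
  - book 6 (Silent Waters): author_id=3 -> matches Jones
  - book 7 (Stone Bridges): author_id=3 -> matches Jones
  - book 8 (The Long Road): author_id=3 -> matches Jones
All 8 rows appear; 2 have NULL author.

SQL:
SELECT a.title, b.name AS author
FROM books a
LEFT JOIN authors b ON a.author_id = b.id

Result:
title          | author
---------------+-------
The Glass Key  | Taylor
River Crossing | Taylor
Hollow Hills   | Baker 
Distant Shores | NULL  
The Last Train | NULL  
Silent Waters  | Jones 
Stone Bridges  | Jones 
The Long Road  | Jones 


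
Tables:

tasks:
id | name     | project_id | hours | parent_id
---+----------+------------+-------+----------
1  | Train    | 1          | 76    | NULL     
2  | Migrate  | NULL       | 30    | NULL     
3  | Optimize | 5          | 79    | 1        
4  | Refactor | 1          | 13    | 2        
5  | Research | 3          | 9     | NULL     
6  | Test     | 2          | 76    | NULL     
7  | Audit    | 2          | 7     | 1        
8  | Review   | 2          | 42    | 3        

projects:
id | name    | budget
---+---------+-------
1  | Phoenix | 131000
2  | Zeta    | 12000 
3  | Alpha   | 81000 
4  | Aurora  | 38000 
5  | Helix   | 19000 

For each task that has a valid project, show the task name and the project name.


INNER JOIN keeps only tasks rows whose project_id matches an id in projects. Walk through each task:
  - task 1 (Train): project_id=1 -> matches Phoenix
  - task 2 (Migrate): project_id=NULL, no match -> dropped
  - task 3 (Optimize): project_id=5 -> matches Helix
  - task 4 (Refactor): project_id=1 -> matches Phoenix
  - task 5 (Research): project_id=3 -> matches Alpha
  - task 6 (Test): project_id=2 -> matches Zeta
  - task 7 (Audit): project_id=2 -> matches Zeta
  - task 8 (Review): project_id=2 -> matches Zeta
So 1 of 8 rows is dropped.

SQL:
SELECT a.name, b.name AS project
FROM tasks a
INNER JOIN projects b ON a.project_id = b.id

Result:
name     | project
---------+--------
Train    | Phoenix
Optimize | Helix  
Refactor | Phoenix
Research | Alpha  
Test     | Zeta   
Audit    | Zeta   
Review   | Zeta   


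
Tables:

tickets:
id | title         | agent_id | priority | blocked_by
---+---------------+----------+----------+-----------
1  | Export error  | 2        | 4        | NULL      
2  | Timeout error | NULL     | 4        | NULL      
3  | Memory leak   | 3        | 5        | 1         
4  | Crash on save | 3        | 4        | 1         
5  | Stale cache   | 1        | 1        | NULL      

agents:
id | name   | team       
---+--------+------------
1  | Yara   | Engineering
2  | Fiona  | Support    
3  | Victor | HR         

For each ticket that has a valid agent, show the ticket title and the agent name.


INNER JOIN keeps only tickets rows whose agent_id matches an id in agents. Walk through each ticket:
  - ticket 1 (Export error): agent_id=2 -> matches Fiona
  - ticket 2 (Timeout error): agent_id=NULL, no match -> dropped
  - ticket 3 (Memory leak): agent_id=3 -> matches Victor
  - ticket 4 (Crash on save): agent_id=3 -> matches Victor
  - ticket 5 (Stale cache): agent_id=1 -> matches Yara
So 1 of 5 rows is dropped.

SQL:
SELECT a.title, b.name AS agent
FROM tickets a
INNER JOIN agents b ON a.agent_id = b.id

Result:
title         | agent 
--------------+-------
Export error  | Fiona 
Memory leak   | Victor
Crash on save | Victor
Stale cache   | Yara  
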